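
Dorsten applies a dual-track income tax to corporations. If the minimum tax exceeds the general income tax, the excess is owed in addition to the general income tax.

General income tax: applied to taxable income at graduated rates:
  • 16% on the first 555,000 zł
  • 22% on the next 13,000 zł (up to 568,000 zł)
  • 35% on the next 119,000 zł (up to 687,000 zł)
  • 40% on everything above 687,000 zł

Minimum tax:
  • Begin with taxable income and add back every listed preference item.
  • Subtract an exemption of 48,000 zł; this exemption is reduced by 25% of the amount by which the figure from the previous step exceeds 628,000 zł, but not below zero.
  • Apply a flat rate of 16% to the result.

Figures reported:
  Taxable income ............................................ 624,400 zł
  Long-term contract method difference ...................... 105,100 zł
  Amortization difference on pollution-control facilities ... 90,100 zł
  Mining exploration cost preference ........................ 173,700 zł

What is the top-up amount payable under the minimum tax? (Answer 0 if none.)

Minimum tax:
  Adjusted income: 624,400 zł + 105,100 zł + 90,100 zł + 173,700 zł = 993,300 zł
  Exemption: 25% × (993,300 zł − 628,000 zł) = 91,325 zł ≥ 48,000 zł, so the exemption is fully phased out
  Base: 993,300 zł − 0 zł = 993,300 zł
  993,300 zł × 16% = 158,928 zł

General income tax:
  555,000 zł × 16% = 88,800 zł
  13,000 zł × 22% = 2,860 zł
  56,400 zł × 35% = 19,740 zł
  → 111,400 zł

Excess of minimum tax over general income tax: 158,928 zł − 111,400 zł = 47,528 zł.

47,528 zł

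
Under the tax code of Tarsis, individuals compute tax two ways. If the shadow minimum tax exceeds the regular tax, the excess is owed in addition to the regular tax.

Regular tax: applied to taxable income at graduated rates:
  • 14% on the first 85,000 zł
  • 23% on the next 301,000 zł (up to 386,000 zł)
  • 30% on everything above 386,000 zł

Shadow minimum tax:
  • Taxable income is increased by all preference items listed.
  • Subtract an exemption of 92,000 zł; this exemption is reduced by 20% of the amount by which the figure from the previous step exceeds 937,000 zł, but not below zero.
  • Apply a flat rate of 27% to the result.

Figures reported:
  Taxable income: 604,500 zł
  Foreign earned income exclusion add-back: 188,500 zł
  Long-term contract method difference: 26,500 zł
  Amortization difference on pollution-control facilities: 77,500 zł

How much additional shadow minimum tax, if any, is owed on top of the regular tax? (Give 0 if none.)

Regular tax:
  85,000 zł × 14% = 11,900 zł
  301,000 zł × 23% = 69,230 zł
  218,500 zł × 30% = 65,550 zł
  → 146,680 zł

Shadow minimum tax:
  Adjusted income: 604,500 zł + 188,500 zł + 26,500 zł + 77,500 zł = 897,000 zł
  Exemption: 897,000 zł ≤ 937,000 zł, so full 92,000 zł applies
  Base: 897,000 zł − 92,000 zł = 805,000 zł
  805,000 zł × 27% = 217,350 zł

Excess of shadow minimum tax over regular tax: 217,350 zł − 146,680 zł = 70,670 zł.

70,670 zł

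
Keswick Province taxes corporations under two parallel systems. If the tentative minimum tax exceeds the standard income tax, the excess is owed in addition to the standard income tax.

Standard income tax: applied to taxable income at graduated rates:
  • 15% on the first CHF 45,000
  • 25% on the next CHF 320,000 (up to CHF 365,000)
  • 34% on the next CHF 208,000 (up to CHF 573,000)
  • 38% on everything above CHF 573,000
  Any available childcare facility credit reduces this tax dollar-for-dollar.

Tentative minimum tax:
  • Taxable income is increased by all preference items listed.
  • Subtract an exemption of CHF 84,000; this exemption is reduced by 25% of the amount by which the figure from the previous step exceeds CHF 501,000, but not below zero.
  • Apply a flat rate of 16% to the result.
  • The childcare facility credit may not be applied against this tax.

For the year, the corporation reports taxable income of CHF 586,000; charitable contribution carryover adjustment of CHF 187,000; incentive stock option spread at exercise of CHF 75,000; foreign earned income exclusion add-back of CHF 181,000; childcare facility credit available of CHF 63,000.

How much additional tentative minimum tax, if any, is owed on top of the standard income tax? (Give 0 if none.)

Tentative minimum tax:
  Adjusted income: CHF 586,000 + CHF 187,000 + CHF 75,000 + CHF 181,000 = CHF 1,029,000
  Exemption: 25% × (CHF 1,029,000 − CHF 501,000) = CHF 132,000 ≥ CHF 84,000, so the exemption is fully phased out
  Base: CHF 1,029,000 − CHF 0 = CHF 1,029,000
  CHF 1,029,000 × 16% = CHF 164,640

Standard income tax:
  CHF 45,000 × 15% = CHF 6,750
  CHF 320,000 × 25% = CHF 80,000
  CHF 208,000 × 34% = CHF 70,720
  CHF 13,000 × 38% = CHF 4,940
  → CHF 162,410
  Less childcare facility credit CHF 63,000 → CHF 99,410

Excess of tentative minimum tax over standard income tax: CHF 164,640 − CHF 99,410 = CHF 65,230.

CHF 65,230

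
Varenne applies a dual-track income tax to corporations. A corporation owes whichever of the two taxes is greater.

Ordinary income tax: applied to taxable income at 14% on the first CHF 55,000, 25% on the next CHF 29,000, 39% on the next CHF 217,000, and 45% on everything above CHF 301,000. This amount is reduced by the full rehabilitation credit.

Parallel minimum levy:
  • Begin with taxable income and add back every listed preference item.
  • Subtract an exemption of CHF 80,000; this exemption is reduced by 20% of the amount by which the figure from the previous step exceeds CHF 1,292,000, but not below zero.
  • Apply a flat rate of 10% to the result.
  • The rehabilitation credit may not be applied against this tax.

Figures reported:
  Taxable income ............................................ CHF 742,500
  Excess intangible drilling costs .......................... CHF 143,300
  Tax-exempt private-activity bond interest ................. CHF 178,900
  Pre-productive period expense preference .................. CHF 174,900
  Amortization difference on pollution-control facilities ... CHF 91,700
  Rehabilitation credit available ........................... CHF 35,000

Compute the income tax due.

Parallel minimum levy:
  Adjusted income: CHF 742,500 + CHF 143,300 + CHF 178,900 + CHF 174,900 + CHF 91,700 = CHF 1,331,300
  Exemption: CHF 80,000 − 20% × (CHF 1,331,300 − CHF 1,292,000) = CHF 80,000 − CHF 7,860 = CHF 72,140
  Base: CHF 1,331,300 − CHF 72,140 = CHF 1,259,160
  CHF 1,259,160 × 10% = CHF 125,916

Ordinary income tax:
  CHF 55,000 × 14% = CHF 7,700
  CHF 29,000 × 25% = CHF 7,250
  CHF 217,000 × 39% = CHF 84,630
  CHF 441,500 × 45% = CHF 198,675
  → CHF 298,255
  Less rehabilitation credit CHF 35,000 → CHF 263,255

CHF 263,255 > CHF 125,916, so the ordinary income tax governs.

CHF 263,255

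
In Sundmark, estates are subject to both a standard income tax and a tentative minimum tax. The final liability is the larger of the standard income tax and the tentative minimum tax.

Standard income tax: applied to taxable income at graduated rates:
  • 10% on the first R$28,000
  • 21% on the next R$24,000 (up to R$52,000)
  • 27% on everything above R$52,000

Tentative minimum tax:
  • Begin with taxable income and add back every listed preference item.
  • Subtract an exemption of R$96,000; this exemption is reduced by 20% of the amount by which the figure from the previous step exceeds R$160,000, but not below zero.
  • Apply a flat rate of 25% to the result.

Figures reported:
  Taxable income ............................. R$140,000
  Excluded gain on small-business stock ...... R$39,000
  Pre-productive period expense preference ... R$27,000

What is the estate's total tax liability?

Standard income tax:
  R$28,000 × 10% = R$2,800
  R$24,000 × 21% = R$5,040
  R$88,000 × 27% = R$23,760
  → R$31,600

Tentative minimum tax:
  Adjusted income: R$140,000 + R$39,000 + R$27,000 = R$206,000
  Exemption: R$96,000 − 20% × (R$206,000 − R$160,000) = R$96,000 − R$9,200 = R$86,800
  Base: R$206,000 − R$86,800 = R$119,200
  R$119,200 × 25% = R$29,800

R$31,600 > R$29,800, so the standard income tax governs.

R$31,600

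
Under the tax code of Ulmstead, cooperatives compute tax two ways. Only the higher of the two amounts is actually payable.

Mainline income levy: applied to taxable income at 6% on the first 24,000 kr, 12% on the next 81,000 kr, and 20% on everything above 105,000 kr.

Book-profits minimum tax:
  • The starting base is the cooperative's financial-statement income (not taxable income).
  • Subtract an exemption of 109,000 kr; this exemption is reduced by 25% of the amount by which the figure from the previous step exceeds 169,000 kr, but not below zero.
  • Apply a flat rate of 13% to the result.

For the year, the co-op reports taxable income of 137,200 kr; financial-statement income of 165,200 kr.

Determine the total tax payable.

17,600 kr

Book-profits minimum tax:
  Base (financial-statement income): 165,200 kr
  Exemption: 165,200 kr ≤ 169,000 kr, so full 109,000 kr applies
  Base: 165,200 kr − 109,000 kr = 56,200 kr
  56,200 kr × 13% = 7,306 kr

Mainline income levy:
  24,000 kr × 6% = 1,440 kr
  81,000 kr × 12% = 9,720 kr
  32,200 kr × 20% = 6,440 kr
  → 17,600 kr

17,600 kr > 7,306 kr, so the mainline income levy governs.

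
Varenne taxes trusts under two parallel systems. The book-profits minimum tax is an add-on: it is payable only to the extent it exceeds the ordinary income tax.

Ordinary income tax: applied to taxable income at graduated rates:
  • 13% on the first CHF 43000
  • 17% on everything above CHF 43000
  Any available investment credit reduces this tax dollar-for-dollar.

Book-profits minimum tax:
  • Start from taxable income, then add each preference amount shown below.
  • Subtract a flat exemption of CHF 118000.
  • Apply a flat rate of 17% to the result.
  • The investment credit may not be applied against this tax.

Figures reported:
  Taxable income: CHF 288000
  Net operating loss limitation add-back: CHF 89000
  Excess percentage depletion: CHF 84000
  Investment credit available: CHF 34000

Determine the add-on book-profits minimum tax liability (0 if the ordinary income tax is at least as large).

Ordinary income tax:
  CHF 43000 × 13% = CHF 5590
  CHF 245000 × 17% = CHF 41650
  → CHF 47240
  Less investment credit CHF 34000 → CHF 13240

Book-profits minimum tax:
  Adjusted income: CHF 288000 + CHF 89000 + CHF 84000 = CHF 461000
  Less exemption CHF 118000 → base CHF 343000
  CHF 343000 × 17% = CHF 58310

Excess of book-profits minimum tax over ordinary income tax: CHF 58310 − CHF 13240 = CHF 45070.

CHF 45070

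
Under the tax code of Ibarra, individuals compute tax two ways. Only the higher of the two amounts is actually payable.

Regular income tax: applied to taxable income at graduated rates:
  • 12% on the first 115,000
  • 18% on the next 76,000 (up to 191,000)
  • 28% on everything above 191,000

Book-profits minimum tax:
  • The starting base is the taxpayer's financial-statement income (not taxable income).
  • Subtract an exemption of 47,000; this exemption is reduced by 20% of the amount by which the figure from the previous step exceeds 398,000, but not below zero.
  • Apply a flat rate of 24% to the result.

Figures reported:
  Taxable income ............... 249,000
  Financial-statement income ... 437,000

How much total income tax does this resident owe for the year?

95,472

Book-profits minimum tax:
  Base (financial-statement income): 437,000
  Exemption: 47,000 − 20% × (437,000 − 398,000) = 47,000 − 7,800 = 39,200
  Base: 437,000 − 39,200 = 397,800
  397,800 × 24% = 95,472

Regular income tax:
  115,000 × 12% = 13,800
  76,000 × 18% = 13,680
  58,000 × 28% = 16,240
  → 43,720

95,472 > 43,720, so the book-profits minimum tax is the binding amount.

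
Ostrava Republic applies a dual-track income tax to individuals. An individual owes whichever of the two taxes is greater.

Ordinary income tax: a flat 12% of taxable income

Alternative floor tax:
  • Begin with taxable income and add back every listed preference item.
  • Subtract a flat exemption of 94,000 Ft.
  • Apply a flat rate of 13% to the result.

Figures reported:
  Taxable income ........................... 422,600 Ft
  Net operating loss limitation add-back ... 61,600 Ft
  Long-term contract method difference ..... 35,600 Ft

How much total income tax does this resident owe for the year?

55,354 Ft

Ordinary income tax:
  422,600 Ft × 12% = 50,712 Ft

Alternative floor tax:
  Adjusted income: 422,600 Ft + 61,600 Ft + 35,600 Ft = 519,800 Ft
  Less exemption 94,000 Ft → base 425,800 Ft
  425,800 Ft × 13% = 55,354 Ft

55,354 Ft > 50,712 Ft, so the alternative floor tax is the binding amount.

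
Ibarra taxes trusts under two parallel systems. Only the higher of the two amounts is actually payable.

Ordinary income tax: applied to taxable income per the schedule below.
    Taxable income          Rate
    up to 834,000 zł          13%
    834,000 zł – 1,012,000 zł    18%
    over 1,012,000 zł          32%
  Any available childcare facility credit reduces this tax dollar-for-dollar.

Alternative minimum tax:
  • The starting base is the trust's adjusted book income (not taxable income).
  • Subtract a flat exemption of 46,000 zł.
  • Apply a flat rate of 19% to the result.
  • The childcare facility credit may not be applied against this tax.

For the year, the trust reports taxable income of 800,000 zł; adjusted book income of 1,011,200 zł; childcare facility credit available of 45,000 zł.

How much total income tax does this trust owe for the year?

Ordinary income tax:
  800,000 zł × 13% = 104,000 zł
  Less childcare facility credit 45,000 zł → 59,000 zł

Alternative minimum tax:
  Base (adjusted book income): 1,011,200 zł
  Less exemption 46,000 zł → base 965,200 zł
  965,200 zł × 19% = 183,388 zł

183,388 zł > 59,000 zł, so the alternative minimum tax is the binding amount.

183,388 zł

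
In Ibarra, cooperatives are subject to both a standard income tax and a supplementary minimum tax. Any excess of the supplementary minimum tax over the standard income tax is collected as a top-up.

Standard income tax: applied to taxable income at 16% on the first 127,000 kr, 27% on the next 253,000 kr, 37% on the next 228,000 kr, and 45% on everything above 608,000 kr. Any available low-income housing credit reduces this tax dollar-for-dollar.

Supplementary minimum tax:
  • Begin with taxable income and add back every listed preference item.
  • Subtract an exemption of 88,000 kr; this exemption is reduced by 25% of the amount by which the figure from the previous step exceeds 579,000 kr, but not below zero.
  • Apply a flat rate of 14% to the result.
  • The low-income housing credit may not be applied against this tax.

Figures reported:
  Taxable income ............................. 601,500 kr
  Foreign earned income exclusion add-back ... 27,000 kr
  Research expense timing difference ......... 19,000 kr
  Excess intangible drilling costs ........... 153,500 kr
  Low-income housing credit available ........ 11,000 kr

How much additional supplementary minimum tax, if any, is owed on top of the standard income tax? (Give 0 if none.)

Standard income tax:
  127,000 kr × 16% = 20,320 kr
  253,000 kr × 27% = 68,310 kr
  221,500 kr × 37% = 81,955 kr
  → 170,585 kr
  Less low-income housing credit 11,000 kr → 159,585 kr

Supplementary minimum tax:
  Adjusted income: 601,500 kr + 27,000 kr + 19,000 kr + 153,500 kr = 801,000 kr
  Exemption: 88,000 kr − 25% × (801,000 kr − 579,000 kr) = 88,000 kr − 55,500 kr = 32,500 kr
  Base: 801,000 kr − 32,500 kr = 768,500 kr
  768,500 kr × 14% = 107,590 kr

107,590 kr ≤ 159,585 kr, so no add-on is due.

0 kr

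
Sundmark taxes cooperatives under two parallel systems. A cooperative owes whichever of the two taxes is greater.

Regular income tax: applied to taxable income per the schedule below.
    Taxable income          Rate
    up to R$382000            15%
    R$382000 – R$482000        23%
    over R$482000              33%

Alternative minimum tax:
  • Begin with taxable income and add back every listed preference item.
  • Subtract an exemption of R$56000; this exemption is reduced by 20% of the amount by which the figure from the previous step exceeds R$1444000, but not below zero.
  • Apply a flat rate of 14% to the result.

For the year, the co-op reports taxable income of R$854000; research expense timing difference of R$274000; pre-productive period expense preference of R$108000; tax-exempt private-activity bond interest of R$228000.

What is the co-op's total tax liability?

R$203060

Regular income tax:
  R$382000 × 15% = R$57300
  R$100000 × 23% = R$23000
  R$372000 × 33% = R$122760
  → R$203060

Alternative minimum tax:
  Adjusted income: R$854000 + R$274000 + R$108000 + R$228000 = R$1464000
  Exemption: R$56000 − 20% × (R$1464000 − R$1444000) = R$56000 − R$4000 = R$52000
  Base: R$1464000 − R$52000 = R$1412000
  R$1412000 × 14% = R$197680

R$203060 > R$197680, so the regular income tax governs.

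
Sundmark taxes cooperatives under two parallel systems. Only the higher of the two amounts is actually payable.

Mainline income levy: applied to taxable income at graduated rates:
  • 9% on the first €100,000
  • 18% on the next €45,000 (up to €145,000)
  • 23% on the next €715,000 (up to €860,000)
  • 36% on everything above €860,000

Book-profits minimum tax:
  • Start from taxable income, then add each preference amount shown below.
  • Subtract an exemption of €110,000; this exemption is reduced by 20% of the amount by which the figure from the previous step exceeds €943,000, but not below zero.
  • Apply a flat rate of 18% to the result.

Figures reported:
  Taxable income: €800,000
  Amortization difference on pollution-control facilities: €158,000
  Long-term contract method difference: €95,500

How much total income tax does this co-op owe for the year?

Mainline income levy:
  €100,000 × 9% = €9,000
  €45,000 × 18% = €8,100
  €655,000 × 23% = €150,650
  → €167,750

Book-profits minimum tax:
  Adjusted income: €800,000 + €158,000 + €95,500 = €1,053,500
  Exemption: €110,000 − 20% × (€1,053,500 − €943,000) = €110,000 − €22,100 = €87,900
  Base: €1,053,500 − €87,900 = €965,600
  €965,600 × 18% = €173,808

€173,808 > €167,750, so the book-profits minimum tax is the binding amount.

€173,808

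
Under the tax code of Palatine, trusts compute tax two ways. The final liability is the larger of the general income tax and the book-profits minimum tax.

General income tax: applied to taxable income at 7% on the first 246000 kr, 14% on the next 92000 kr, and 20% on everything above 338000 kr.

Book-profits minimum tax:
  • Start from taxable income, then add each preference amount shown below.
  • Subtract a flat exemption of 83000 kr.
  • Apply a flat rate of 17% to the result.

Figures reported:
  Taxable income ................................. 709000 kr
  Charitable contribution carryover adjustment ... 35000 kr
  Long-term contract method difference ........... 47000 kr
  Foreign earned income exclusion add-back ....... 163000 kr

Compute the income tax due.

Book-profits minimum tax:
  Adjusted income: 709000 kr + 35000 kr + 47000 kr + 163000 kr = 954000 kr
  Less exemption 83000 kr → base 871000 kr
  871000 kr × 17% = 148070 kr

General income tax:
  246000 kr × 7% = 17220 kr
  92000 kr × 14% = 12880 kr
  371000 kr × 20% = 74200 kr
  → 104300 kr

148070 kr > 104300 kr, so the book-profits minimum tax is the binding amount.

148070 kr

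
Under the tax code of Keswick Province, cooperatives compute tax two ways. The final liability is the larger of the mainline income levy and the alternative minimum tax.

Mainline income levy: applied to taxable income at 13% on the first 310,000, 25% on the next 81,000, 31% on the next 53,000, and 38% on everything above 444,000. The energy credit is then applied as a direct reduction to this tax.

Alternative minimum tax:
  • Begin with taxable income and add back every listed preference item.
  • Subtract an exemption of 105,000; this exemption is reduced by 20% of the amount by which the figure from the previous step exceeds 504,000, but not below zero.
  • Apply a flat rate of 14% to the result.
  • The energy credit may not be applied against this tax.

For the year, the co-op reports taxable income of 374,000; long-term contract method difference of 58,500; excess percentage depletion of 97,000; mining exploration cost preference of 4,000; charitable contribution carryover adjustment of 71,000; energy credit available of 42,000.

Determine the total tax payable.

72,744

Mainline income levy:
  310,000 × 13% = 40,300
  64,000 × 25% = 16,000
  → 56,300
  Less energy credit 42,000 → 14,300

Alternative minimum tax:
  Adjusted income: 374,000 + 58,500 + 97,000 + 4,000 + 71,000 = 604,500
  Exemption: 105,000 − 20% × (604,500 − 504,000) = 105,000 − 20,100 = 84,900
  Base: 604,500 − 84,900 = 519,600
  519,600 × 14% = 72,744

72,744 > 14,300, so the alternative minimum tax is the binding amount.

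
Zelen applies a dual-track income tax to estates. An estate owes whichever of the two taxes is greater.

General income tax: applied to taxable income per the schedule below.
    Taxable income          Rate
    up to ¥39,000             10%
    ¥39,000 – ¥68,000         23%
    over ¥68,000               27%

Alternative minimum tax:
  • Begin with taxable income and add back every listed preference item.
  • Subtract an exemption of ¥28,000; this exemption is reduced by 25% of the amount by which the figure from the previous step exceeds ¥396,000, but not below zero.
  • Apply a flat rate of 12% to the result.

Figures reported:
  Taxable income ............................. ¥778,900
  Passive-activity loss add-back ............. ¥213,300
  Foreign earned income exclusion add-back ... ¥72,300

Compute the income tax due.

¥202,513

Alternative minimum tax:
  Adjusted income: ¥778,900 + ¥213,300 + ¥72,300 = ¥1,064,500
  Exemption: 25% × (¥1,064,500 − ¥396,000) = ¥167,125 ≥ ¥28,000, so the exemption is fully phased out
  Base: ¥1,064,500 − ¥0 = ¥1,064,500
  ¥1,064,500 × 12% = ¥127,740

General income tax:
  ¥39,000 × 10% = ¥3,900
  ¥29,000 × 23% = ¥6,670
  ¥710,900 × 27% = ¥191,943
  → ¥202,513

¥202,513 > ¥127,740, so the general income tax governs.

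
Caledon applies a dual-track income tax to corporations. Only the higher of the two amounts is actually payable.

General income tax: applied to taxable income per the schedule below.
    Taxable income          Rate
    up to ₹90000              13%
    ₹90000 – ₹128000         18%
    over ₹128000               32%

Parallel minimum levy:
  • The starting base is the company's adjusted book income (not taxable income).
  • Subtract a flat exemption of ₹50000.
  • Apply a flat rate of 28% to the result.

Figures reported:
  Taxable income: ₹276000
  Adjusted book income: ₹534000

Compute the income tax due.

Parallel minimum levy:
  Base (adjusted book income): ₹534000
  Less exemption ₹50000 → base ₹484000
  ₹484000 × 28% = ₹135520

General income tax:
  ₹90000 × 13% = ₹11700
  ₹38000 × 18% = ₹6840
  ₹148000 × 32% = ₹47360
  → ₹65900

₹135520 > ₹65900, so the parallel minimum levy is the binding amount.

₹135520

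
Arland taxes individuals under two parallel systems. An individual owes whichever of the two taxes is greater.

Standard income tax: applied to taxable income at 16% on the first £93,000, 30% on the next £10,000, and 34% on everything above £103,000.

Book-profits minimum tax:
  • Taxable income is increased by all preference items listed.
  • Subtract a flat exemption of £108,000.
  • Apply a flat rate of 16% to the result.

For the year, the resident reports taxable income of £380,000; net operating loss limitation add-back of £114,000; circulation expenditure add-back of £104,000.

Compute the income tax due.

Book-profits minimum tax:
  Adjusted income: £380,000 + £114,000 + £104,000 = £598,000
  Less exemption £108,000 → base £490,000
  £490,000 × 16% = £78,400

Standard income tax:
  £93,000 × 16% = £14,880
  £10,000 × 30% = £3,000
  £277,000 × 34% = £94,180
  → £112,060

£112,060 > £78,400, so the standard income tax governs.

£112,060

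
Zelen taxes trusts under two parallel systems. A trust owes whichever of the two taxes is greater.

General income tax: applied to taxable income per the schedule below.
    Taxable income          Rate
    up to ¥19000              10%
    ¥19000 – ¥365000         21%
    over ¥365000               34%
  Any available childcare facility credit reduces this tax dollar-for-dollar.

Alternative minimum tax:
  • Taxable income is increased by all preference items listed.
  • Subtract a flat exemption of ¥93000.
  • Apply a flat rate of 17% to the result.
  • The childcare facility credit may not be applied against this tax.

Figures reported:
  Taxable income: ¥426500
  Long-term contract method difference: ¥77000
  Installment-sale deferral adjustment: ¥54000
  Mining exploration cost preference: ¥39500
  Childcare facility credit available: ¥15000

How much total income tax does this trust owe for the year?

¥85680

Alternative minimum tax:
  Adjusted income: ¥426500 + ¥77000 + ¥54000 + ¥39500 = ¥597000
  Less exemption ¥93000 → base ¥504000
  ¥504000 × 17% = ¥85680

General income tax:
  ¥19000 × 10% = ¥1900
  ¥346000 × 21% = ¥72660
  ¥61500 × 34% = ¥20910
  → ¥95470
  Less childcare facility credit ¥15000 → ¥80470

¥85680 > ¥80470, so the alternative minimum tax is the binding amount.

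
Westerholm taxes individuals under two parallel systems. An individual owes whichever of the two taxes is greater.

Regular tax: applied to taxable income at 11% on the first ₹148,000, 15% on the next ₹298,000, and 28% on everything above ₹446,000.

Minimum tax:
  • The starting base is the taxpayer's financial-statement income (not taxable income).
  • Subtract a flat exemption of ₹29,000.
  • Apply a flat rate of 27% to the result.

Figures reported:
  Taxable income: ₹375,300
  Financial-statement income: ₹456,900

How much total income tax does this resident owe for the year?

Minimum tax:
  Base (financial-statement income): ₹456,900
  Less exemption ₹29,000 → base ₹427,900
  ₹427,900 × 27% = ₹115,533

Regular tax:
  ₹148,000 × 11% = ₹16,280
  ₹227,300 × 15% = ₹34,095
  → ₹50,375

₹115,533 > ₹50,375, so the minimum tax is the binding amount.

₹115,533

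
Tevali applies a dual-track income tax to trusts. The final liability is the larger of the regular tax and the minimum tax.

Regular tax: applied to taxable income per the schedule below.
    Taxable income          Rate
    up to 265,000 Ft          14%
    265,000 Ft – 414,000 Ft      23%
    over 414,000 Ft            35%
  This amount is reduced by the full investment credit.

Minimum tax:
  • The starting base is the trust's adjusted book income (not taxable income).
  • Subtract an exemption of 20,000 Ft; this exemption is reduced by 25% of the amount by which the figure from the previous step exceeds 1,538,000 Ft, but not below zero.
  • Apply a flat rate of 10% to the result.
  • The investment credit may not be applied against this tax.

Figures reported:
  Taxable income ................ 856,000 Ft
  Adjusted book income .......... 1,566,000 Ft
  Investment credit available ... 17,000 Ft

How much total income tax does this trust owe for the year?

Minimum tax:
  Base (adjusted book income): 1,566,000 Ft
  Exemption: 20,000 Ft − 25% × (1,566,000 Ft − 1,538,000 Ft) = 20,000 Ft − 7,000 Ft = 13,000 Ft
  Base: 1,566,000 Ft − 13,000 Ft = 1,553,000 Ft
  1,553,000 Ft × 10% = 155,300 Ft

Regular tax:
  265,000 Ft × 14% = 37,100 Ft
  149,000 Ft × 23% = 34,270 Ft
  442,000 Ft × 35% = 154,700 Ft
  → 226,070 Ft
  Less investment credit 17,000 Ft → 209,070 Ft

209,070 Ft > 155,300 Ft, so the regular tax governs.

209,070 Ft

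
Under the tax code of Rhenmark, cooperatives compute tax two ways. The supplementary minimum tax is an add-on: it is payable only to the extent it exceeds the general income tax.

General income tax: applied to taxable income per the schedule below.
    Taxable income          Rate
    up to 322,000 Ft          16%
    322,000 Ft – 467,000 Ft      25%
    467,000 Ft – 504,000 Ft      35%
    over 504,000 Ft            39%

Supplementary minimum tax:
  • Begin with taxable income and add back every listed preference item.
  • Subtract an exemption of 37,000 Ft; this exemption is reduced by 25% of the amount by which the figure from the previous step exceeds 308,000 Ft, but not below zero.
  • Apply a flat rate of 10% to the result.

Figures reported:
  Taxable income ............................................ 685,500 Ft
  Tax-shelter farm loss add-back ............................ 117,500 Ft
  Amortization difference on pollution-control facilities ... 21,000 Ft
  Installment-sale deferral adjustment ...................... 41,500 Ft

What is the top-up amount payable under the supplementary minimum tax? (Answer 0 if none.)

0 Ft

General income tax:
  322,000 Ft × 16% = 51,520 Ft
  145,000 Ft × 25% = 36,250 Ft
  37,000 Ft × 35% = 12,950 Ft
  181,500 Ft × 39% = 70,785 Ft
  → 171,505 Ft

Supplementary minimum tax:
  Adjusted income: 685,500 Ft + 117,500 Ft + 21,000 Ft + 41,500 Ft = 865,500 Ft
  Exemption: 25% × (865,500 Ft − 308,000 Ft) = 139,375 Ft ≥ 37,000 Ft, so the exemption is fully phased out
  Base: 865,500 Ft − 0 Ft = 865,500 Ft
  865,500 Ft × 10% = 86,550 Ft

86,550 Ft ≤ 171,505 Ft, so no add-on is due.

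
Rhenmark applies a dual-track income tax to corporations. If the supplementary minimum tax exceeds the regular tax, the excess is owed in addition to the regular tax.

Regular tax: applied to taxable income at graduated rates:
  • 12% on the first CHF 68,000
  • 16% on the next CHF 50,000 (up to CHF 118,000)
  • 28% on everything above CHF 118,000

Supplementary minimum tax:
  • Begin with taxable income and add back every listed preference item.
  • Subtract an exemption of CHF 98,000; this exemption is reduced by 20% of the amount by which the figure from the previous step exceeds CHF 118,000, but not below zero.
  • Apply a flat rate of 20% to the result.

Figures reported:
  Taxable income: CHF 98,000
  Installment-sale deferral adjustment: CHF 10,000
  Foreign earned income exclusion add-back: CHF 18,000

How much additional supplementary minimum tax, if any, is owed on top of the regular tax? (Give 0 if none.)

CHF 0

Regular tax:
  CHF 68,000 × 12% = CHF 8,160
  CHF 30,000 × 16% = CHF 4,800
  → CHF 12,960

Supplementary minimum tax:
  Adjusted income: CHF 98,000 + CHF 10,000 + CHF 18,000 = CHF 126,000
  Exemption: CHF 98,000 − 20% × (CHF 126,000 − CHF 118,000) = CHF 98,000 − CHF 1,600 = CHF 96,400
  Base: CHF 126,000 − CHF 96,400 = CHF 29,600
  CHF 29,600 × 20% = CHF 5,920

CHF 5,920 ≤ CHF 12,960, so no add-on is due.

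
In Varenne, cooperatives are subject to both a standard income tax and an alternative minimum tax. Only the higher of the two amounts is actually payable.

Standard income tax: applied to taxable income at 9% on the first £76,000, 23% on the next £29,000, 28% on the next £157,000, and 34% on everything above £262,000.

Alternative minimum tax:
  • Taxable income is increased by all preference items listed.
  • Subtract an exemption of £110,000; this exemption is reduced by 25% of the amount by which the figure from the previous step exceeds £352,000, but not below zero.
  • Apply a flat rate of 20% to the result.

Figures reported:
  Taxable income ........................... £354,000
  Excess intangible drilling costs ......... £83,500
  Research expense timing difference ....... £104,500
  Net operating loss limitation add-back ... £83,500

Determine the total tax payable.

£116,775

Alternative minimum tax:
  Adjusted income: £354,000 + £83,500 + £104,500 + £83,500 = £625,500
  Exemption: £110,000 − 25% × (£625,500 − £352,000) = £110,000 − £68,375 = £41,625
  Base: £625,500 − £41,625 = £583,875
  £583,875 × 20% = £116,775

Standard income tax:
  £76,000 × 9% = £6,840
  £29,000 × 23% = £6,670
  £157,000 × 28% = £43,960
  £92,000 × 34% = £31,280
  → £88,750

£116,775 > £88,750, so the alternative minimum tax is the binding amount.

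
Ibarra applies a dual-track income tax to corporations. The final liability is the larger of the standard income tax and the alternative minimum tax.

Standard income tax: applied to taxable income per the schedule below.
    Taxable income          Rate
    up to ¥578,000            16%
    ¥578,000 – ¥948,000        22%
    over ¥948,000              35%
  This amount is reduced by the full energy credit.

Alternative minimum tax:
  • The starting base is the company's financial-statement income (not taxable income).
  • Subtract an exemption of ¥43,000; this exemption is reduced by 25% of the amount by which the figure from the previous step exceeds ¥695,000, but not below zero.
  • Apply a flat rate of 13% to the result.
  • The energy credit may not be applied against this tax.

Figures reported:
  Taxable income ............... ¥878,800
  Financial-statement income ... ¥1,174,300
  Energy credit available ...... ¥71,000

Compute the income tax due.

Alternative minimum tax:
  Base (financial-statement income): ¥1,174,300
  Exemption: 25% × (¥1,174,300 − ¥695,000) = ¥119,825 ≥ ¥43,000, so the exemption is fully phased out
  Base: ¥1,174,300 − ¥0 = ¥1,174,300
  ¥1,174,300 × 13% = ¥152,659

Standard income tax:
  ¥578,000 × 16% = ¥92,480
  ¥300,800 × 22% = ¥66,176
  → ¥158,656
  Less energy credit ¥71,000 → ¥87,656

¥152,659 > ¥87,656, so the alternative minimum tax is the binding amount.

¥152,659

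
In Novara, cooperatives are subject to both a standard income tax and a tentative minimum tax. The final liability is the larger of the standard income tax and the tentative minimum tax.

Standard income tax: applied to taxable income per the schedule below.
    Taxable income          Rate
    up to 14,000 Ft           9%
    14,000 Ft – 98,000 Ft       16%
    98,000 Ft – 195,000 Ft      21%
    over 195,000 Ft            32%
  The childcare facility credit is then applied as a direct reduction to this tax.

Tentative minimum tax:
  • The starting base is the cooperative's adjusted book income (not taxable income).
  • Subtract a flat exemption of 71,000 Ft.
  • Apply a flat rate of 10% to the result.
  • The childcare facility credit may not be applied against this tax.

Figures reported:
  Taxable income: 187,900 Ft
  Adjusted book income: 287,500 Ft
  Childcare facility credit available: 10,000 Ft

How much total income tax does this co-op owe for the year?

Tentative minimum tax:
  Base (adjusted book income): 287,500 Ft
  Less exemption 71,000 Ft → base 216,500 Ft
  216,500 Ft × 10% = 21,650 Ft

Standard income tax:
  14,000 Ft × 9% = 1,260 Ft
  84,000 Ft × 16% = 13,440 Ft
  89,900 Ft × 21% = 18,879 Ft
  → 33,579 Ft
  Less childcare facility credit 10,000 Ft → 23,579 Ft

23,579 Ft > 21,650 Ft, so the standard income tax governs.

23,579 Ft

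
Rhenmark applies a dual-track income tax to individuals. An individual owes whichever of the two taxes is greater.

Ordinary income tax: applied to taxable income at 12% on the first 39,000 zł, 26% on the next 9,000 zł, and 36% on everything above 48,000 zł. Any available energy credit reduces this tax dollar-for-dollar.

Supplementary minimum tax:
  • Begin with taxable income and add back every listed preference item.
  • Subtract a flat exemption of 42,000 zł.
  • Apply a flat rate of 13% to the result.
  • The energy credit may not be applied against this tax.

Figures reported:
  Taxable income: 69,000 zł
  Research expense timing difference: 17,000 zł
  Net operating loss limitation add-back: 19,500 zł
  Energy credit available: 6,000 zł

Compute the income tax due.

8,580 zł

Supplementary minimum tax:
  Adjusted income: 69,000 zł + 17,000 zł + 19,500 zł = 105,500 zł
  Less exemption 42,000 zł → base 63,500 zł
  63,500 zł × 13% = 8,255 zł

Ordinary income tax:
  39,000 zł × 12% = 4,680 zł
  9,000 zł × 26% = 2,340 zł
  21,000 zł × 36% = 7,560 zł
  → 14,580 zł
  Less energy credit 6,000 zł → 8,580 zł

8,580 zł > 8,255 zł, so the ordinary income tax governs.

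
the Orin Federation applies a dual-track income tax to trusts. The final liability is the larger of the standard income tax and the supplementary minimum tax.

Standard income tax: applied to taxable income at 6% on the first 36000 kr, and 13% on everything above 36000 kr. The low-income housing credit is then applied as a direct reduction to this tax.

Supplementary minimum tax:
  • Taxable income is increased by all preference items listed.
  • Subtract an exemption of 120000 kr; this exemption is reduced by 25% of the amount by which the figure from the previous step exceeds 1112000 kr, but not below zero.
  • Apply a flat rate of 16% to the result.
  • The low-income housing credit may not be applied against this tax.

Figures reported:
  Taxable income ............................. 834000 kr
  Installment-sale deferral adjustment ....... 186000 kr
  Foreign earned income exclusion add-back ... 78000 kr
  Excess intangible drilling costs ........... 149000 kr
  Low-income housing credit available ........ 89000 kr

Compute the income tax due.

185720 kr

Standard income tax:
  36000 kr × 6% = 2160 kr
  798000 kr × 13% = 103740 kr
  → 105900 kr
  Less low-income housing credit 89000 kr → 16900 kr

Supplementary minimum tax:
  Adjusted income: 834000 kr + 186000 kr + 78000 kr + 149000 kr = 1247000 kr
  Exemption: 120000 kr − 25% × (1247000 kr − 1112000 kr) = 120000 kr − 33750 kr = 86250 kr
  Base: 1247000 kr − 86250 kr = 1160750 kr
  1160750 kr × 16% = 185720 kr

185720 kr > 16900 kr, so the supplementary minimum tax is the binding amount.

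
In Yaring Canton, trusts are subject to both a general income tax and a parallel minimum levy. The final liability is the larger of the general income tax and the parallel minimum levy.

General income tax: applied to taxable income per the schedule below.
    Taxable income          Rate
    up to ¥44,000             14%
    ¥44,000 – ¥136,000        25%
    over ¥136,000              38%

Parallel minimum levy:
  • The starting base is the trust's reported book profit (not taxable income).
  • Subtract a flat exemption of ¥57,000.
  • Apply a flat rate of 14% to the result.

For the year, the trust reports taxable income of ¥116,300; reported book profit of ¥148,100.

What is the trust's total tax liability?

¥24,235

General income tax:
  ¥44,000 × 14% = ¥6,160
  ¥72,300 × 25% = ¥18,075
  → ¥24,235

Parallel minimum levy:
  Base (reported book profit): ¥148,100
  Less exemption ¥57,000 → base ¥91,100
  ¥91,100 × 14% = ¥12,754

¥24,235 > ¥12,754, so the general income tax governs.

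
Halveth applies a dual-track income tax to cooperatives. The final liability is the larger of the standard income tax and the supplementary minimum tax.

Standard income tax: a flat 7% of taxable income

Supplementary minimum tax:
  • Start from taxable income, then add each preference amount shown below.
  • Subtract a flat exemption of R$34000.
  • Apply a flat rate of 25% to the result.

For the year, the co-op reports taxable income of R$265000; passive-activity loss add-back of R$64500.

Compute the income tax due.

R$73875

Supplementary minimum tax:
  Adjusted income: R$265000 + R$64500 = R$329500
  Less exemption R$34000 → base R$295500
  R$295500 × 25% = R$73875

Standard income tax:
  R$265000 × 7% = R$18550

R$73875 > R$18550, so the supplementary minimum tax is the binding amount.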